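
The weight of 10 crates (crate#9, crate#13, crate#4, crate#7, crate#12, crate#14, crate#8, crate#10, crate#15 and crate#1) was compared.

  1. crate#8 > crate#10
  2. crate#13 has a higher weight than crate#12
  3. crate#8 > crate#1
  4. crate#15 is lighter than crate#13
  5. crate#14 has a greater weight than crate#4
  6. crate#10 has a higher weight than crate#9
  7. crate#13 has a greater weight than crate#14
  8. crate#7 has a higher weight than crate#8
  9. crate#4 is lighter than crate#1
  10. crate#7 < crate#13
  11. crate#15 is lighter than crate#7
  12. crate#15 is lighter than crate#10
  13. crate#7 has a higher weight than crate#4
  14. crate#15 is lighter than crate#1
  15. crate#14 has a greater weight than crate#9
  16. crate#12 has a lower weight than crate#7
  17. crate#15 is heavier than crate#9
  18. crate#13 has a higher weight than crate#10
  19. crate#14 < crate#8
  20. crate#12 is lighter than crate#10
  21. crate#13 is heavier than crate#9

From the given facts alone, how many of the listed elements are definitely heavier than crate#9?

7

From crate#9 the given relations immediately reach crate#15, crate#10, crate#14, crate#13.
From those, crate#1, crate#8, crate#7 — 7 in total.
Nothing else is reachable above crate#9; 7 in all.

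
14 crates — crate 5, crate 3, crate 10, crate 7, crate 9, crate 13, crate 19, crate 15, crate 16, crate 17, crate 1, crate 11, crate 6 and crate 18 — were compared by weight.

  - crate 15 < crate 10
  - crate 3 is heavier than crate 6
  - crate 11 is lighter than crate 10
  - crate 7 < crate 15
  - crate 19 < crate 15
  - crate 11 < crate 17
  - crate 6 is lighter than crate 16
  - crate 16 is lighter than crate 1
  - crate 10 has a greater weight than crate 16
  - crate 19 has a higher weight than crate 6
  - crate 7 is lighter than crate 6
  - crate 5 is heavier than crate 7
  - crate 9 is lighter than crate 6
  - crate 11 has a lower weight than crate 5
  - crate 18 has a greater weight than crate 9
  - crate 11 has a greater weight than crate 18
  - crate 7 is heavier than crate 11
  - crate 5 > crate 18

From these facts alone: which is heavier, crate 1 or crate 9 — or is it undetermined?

crate 1

Following the relations from crate 9: crate 9 < crate 18 < crate 11 < crate 7 < crate 6 < crate 16 < crate 1.
So crate 1 is heavier.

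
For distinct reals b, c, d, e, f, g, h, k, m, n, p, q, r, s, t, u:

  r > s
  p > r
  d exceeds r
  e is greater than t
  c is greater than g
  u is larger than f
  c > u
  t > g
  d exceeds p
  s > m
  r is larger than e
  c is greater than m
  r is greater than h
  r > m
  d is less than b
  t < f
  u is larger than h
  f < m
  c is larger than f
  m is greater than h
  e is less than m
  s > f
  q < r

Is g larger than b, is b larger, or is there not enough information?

g < t and t < e give g < e.
With e < m: g < t < e < m.
Then m < s extends the chain to s.
With s < r: g < t < e < m < s < r.
With r < p: g < t < e < m < s < r < p.
With p < d: g < t < e < m < s < r < p < d.
Then d < b extends the chain to b.
So b is larger.

b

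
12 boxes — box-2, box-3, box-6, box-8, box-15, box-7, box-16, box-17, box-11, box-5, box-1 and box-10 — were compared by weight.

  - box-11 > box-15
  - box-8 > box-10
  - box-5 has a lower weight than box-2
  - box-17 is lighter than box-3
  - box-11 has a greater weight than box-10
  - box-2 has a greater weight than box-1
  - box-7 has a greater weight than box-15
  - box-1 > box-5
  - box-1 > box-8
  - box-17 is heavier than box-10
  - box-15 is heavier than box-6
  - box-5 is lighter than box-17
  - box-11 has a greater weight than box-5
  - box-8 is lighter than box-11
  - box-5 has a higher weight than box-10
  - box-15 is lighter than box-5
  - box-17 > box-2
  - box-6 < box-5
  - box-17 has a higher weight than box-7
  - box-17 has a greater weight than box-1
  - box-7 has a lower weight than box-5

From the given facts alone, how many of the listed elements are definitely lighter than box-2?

7

From box-2 the given relations immediately reach box-5, box-1.
From those, box-6, box-15, box-10, box-8, box-7 — 7 in total.
No other element is forced below box-2 by the given relations, so the count is 7.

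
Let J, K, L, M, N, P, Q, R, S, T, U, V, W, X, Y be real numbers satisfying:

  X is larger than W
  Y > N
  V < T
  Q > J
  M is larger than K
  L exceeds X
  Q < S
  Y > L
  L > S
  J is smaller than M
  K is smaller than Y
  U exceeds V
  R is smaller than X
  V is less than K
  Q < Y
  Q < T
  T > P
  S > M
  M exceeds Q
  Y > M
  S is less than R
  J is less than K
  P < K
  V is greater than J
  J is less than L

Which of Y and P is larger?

Y

The relevant relations are P < K; K < M; M < S; S < R; R < X; X < L; L < Y.
Together: P < K < M < S < R < X < L < Y.
So P < Y; Y is the larger of the two.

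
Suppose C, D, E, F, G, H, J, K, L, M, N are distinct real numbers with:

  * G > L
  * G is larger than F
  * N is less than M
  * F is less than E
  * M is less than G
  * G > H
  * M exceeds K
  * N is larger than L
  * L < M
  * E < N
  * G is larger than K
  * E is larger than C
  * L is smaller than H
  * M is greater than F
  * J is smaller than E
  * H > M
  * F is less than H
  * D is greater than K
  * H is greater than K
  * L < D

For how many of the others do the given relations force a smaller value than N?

5

The elements the relations force below N are J, L, F, C, E — no chain reaches any other.
That is 5.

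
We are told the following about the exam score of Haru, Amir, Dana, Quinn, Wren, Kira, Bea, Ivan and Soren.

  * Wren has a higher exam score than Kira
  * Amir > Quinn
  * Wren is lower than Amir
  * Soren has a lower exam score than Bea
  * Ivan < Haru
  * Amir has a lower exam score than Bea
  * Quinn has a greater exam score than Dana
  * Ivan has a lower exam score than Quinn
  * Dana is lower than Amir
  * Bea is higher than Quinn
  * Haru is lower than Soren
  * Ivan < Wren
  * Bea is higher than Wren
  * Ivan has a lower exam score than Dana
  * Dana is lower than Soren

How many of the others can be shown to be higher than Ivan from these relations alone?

7

From Ivan the given relations immediately reach Haru, Wren, Dana, Quinn.
From those, Soren, Amir, Bea — 7 in total.
No other element is forced above Ivan by the given relations, so the count is 7.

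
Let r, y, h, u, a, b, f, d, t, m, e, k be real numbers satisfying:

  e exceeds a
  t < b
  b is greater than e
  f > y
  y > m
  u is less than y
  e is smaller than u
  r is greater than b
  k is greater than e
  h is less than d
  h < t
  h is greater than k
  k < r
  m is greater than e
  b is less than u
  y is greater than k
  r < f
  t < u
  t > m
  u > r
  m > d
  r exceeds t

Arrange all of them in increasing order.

a < e < k < h < d < m < t < b < r < u < y < f

Each adjacent pair is fixed by a given relation: a < e; e < k; k < h; h < d; d < m; m < t; t < b; b < r; r < u; u < y; y < f. Chaining them end to end gives the full order.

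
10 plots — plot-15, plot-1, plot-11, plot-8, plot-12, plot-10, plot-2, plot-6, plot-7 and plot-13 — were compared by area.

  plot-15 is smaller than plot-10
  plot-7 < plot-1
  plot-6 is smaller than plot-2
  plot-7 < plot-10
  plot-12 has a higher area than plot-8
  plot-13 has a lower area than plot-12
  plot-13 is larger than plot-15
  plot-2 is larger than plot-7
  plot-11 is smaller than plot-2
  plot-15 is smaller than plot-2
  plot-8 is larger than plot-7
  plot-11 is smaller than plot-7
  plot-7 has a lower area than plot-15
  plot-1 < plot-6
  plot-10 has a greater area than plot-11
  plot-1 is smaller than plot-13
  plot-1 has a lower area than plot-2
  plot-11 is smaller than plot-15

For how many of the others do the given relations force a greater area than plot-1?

Directly above plot-1: plot-13, plot-6, plot-2.
One step further: plot-12 (4 so far).
Nothing else is reachable above plot-1; 4 in all.

4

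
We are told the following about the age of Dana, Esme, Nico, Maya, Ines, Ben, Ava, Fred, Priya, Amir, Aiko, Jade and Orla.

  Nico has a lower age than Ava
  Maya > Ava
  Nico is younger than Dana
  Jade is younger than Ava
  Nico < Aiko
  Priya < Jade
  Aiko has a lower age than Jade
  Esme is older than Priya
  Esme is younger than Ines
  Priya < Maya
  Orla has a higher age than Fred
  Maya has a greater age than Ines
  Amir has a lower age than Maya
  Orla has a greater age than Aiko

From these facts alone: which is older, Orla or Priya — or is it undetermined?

undetermined

Following every chain through Priya: above Priya we get Esme, Jade, Ava, Ines, Maya.
Orla is not reached, and no chain runs the other way from Orla to Priya.
So the given relations leave the order of Priya and Orla undetermined.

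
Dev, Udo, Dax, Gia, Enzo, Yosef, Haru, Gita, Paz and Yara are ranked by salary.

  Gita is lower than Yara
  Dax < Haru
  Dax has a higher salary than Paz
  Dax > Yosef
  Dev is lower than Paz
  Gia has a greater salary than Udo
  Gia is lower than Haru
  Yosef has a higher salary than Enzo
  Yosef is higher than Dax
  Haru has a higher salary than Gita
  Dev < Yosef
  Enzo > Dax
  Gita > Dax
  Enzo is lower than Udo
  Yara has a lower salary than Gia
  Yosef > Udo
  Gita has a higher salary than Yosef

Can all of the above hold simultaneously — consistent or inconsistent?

inconsistent

We have Yosef < Dax stated directly, yet also Dax < Enzo < Udo < Yosef by chaining the others — so Dax < Yosef. Contradiction.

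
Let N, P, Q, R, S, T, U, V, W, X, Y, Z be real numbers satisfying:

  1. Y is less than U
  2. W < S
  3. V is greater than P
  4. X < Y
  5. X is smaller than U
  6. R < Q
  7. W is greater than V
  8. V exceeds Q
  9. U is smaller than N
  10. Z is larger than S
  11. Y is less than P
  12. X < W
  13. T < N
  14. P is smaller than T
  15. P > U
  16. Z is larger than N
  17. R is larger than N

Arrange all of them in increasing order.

Nothing is placed below X, so it is least; from there X < Y; Y < U; U < P; P < T; T < N; N < R; R < Q; Q < V; V < W; W < S; S < Z, each given directly.

X < Y < U < P < T < N < R < Q < V < W < S < Z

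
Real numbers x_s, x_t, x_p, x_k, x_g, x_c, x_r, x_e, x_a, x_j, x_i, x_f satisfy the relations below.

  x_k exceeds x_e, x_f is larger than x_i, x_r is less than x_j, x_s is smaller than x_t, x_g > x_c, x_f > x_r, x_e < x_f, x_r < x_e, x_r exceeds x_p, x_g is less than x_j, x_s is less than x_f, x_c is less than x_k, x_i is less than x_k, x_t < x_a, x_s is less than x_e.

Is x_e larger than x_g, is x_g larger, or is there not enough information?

Following every chain through x_e: above x_e we get x_f, x_k; below x_e we get x_p, x_s, x_r.
x_g is not reached, and no chain runs the other way from x_g to x_e.
So the given relations leave the order of x_e and x_g undetermined.

undetermined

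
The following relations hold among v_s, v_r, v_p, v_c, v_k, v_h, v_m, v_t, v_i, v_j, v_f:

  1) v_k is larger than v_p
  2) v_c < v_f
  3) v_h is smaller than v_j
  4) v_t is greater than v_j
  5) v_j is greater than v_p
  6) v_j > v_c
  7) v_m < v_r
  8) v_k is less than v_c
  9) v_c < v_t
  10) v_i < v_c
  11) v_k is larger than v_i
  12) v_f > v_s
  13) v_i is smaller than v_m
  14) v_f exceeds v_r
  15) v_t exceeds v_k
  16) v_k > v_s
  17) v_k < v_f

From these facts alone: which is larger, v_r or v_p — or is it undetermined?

Following every chain through v_p: above v_p we get v_k, v_c, v_j, v_f, v_t.
v_r is not reached, and no chain runs the other way from v_r to v_p.
So the given relations leave the order of v_p and v_r undetermined.

undetermined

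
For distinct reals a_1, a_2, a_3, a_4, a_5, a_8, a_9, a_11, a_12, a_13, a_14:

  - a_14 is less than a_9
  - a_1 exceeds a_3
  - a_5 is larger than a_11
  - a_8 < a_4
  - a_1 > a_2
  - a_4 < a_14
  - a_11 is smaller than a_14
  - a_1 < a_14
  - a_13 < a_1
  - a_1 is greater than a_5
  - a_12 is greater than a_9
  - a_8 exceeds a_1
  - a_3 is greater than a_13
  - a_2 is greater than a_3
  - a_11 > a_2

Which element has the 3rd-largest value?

a_14

Piecing the relations together gives one ordering: a_13 < a_3 < a_2 < a_11 < a_5 < a_1 < a_8 < a_4 < a_14 < a_9 < a_12.
The 3rd largest is a_14.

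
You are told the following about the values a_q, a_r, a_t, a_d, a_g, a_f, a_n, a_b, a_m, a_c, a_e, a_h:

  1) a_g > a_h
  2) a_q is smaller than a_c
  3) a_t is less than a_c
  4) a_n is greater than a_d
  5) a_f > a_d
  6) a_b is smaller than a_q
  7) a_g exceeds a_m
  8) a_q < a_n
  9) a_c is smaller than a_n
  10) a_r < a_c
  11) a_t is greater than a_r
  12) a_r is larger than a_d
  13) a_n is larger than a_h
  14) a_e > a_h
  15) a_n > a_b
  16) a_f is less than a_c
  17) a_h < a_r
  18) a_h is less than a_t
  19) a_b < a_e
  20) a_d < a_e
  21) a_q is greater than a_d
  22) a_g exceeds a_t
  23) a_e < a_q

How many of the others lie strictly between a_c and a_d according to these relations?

Chaining upward from a_d reaches: a_r, a_f, a_t, a_e, a_q, a_g, a_n.
Chaining downward from a_c reaches: a_h, a_r, a_b, a_f, a_t, a_e, a_q.
Strictly between a_d and a_c are those in both lists: a_r, a_f, a_t, a_e, a_q — 5 elements.

5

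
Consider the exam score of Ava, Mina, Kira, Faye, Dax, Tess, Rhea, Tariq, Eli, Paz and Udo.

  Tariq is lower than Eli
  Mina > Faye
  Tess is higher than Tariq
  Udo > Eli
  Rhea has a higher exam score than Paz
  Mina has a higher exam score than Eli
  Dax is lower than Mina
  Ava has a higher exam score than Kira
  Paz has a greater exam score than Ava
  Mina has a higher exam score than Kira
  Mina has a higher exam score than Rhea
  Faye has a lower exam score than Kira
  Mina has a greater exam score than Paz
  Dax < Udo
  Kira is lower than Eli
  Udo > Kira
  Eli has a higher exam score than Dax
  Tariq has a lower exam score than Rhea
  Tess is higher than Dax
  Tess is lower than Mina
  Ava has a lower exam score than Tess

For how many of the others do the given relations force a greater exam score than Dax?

4

The elements the relations force above Dax are Eli, Tess, Udo, Mina — no chain reaches any other.
That is 4.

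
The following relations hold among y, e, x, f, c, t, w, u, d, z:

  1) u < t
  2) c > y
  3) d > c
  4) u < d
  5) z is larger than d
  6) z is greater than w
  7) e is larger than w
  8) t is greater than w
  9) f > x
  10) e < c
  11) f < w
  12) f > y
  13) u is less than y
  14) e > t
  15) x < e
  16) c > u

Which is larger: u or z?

z

u < y < f < w < t < e < c < d < z, by transitivity through y, f, w, t, e, c, d.
So u < z; z is the larger of the two.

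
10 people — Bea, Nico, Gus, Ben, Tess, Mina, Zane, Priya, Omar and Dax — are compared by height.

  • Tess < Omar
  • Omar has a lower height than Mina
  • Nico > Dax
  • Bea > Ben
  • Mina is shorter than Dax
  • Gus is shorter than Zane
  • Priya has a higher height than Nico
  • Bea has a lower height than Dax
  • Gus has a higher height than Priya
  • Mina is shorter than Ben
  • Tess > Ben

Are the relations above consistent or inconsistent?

Chaining the given relations yields Tess < Omar < Mina < Ben, so Tess < Ben. But one relation states Ben < Tess. These cannot both hold.

inconsistent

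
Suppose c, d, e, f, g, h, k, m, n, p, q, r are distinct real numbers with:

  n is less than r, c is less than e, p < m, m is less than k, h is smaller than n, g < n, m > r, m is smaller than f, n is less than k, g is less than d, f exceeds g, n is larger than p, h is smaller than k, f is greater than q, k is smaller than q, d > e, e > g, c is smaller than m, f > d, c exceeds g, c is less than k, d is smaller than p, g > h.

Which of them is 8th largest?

Chaining the given pairs: h < g < c < e < d < p < n < r < m < k < q < f.
The 8th largest is d.

d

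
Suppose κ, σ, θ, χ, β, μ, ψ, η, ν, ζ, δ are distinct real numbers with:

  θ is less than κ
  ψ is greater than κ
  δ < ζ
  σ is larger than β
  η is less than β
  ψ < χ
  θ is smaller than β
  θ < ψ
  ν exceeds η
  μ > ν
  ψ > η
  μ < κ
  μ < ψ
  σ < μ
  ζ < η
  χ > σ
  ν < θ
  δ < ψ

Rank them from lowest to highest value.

δ < ζ < η < ν < θ < β < σ < μ < κ < ψ < χ

Nothing is placed below δ, so it is least; from there δ < ζ; ζ < η; η < ν; ν < θ; θ < β; β < σ; σ < μ; μ < κ; κ < ψ; ψ < χ, each given directly.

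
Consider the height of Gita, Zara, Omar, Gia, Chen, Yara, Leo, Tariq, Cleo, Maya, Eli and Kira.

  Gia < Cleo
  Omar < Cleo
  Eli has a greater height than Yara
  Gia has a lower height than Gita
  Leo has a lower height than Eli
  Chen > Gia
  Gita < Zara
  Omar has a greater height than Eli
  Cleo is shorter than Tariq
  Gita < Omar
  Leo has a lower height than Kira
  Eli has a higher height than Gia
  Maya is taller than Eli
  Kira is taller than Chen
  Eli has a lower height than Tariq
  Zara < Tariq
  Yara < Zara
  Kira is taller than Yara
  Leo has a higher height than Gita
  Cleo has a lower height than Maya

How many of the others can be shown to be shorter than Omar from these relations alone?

5

From Omar the given relations immediately reach Gita, Eli.
From those, Gia, Yara, Leo — 5 in total.
No other element is forced below Omar by the given relations, so the count is 5.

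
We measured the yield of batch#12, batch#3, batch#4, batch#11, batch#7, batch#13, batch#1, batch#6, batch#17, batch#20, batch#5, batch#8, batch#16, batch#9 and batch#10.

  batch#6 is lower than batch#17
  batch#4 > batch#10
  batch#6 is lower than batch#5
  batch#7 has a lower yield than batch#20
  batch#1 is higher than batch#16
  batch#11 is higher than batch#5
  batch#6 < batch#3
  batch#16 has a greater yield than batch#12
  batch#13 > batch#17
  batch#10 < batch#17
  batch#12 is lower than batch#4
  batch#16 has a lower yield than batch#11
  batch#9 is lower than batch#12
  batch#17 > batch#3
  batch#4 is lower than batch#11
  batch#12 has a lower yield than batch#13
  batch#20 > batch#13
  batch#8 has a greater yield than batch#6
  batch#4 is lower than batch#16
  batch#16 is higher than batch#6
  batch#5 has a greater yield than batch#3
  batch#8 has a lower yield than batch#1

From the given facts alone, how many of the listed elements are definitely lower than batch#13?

The elements the relations force below batch#13 are batch#6, batch#10, batch#3, batch#9, batch#12, batch#17 — no chain reaches any other.
That is 6.

6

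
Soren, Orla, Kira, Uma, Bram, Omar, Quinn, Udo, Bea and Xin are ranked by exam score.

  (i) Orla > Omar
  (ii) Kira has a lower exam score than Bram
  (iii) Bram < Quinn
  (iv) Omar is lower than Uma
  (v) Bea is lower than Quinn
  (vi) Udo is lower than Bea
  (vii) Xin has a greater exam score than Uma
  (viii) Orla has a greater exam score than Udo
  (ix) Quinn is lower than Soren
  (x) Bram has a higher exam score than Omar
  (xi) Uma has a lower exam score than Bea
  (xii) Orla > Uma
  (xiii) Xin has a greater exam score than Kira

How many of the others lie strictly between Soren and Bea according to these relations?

The relations place Bea below Soren. An element lies strictly between them when it is forced above Bea and also forced below Soren.
Above Bea: {Quinn}. Below Soren: {Omar, Udo, Uma, Kira, Bram, Quinn}.
Intersection: {Quinn} — 1.

1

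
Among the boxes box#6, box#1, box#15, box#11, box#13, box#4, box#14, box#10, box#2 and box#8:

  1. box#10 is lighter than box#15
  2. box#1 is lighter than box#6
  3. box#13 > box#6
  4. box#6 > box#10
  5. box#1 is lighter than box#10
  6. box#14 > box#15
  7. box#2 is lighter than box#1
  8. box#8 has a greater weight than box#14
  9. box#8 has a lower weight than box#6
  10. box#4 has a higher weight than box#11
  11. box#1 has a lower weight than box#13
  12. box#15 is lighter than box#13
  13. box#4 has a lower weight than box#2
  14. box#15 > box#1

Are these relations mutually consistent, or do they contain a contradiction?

consistent

Every relation is compatible with box#11 < box#4 < box#2 < box#1 < box#10 < box#15 < box#14 < box#8 < box#6 < box#13; the set is consistent.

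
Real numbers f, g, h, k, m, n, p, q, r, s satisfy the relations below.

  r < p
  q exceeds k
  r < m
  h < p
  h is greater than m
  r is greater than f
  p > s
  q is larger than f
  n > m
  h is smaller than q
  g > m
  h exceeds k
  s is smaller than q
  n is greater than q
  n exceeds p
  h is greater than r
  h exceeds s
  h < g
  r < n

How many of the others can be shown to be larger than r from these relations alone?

The elements the relations force above r are m, h, p, q, n, g — no chain reaches any other.
That is 6.

6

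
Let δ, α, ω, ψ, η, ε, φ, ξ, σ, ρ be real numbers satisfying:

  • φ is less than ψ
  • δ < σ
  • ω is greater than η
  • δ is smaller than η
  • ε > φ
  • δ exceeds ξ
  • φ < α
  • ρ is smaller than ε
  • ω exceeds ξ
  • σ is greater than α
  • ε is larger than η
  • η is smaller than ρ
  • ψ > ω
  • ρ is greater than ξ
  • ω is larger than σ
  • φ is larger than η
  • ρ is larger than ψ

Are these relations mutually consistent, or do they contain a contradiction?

Every relation is compatible with ξ < δ < η < φ < α < σ < ω < ψ < ρ < ε; the set is consistent.

consistent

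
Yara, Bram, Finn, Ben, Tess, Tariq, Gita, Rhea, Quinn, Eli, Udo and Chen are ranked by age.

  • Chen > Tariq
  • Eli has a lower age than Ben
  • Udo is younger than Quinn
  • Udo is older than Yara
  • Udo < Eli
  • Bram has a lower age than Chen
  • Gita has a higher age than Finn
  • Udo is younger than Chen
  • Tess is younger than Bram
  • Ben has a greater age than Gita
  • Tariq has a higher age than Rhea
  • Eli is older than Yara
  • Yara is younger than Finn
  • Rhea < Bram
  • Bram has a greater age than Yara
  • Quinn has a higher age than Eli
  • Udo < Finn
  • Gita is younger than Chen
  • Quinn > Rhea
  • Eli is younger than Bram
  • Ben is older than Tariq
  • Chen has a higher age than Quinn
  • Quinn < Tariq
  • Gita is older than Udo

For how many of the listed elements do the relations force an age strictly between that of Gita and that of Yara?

Chaining upward from Yara reaches: Udo, Eli, Bram, Quinn, Finn, Tariq, Chen, Ben.
Chaining downward from Gita reaches: Udo, Finn.
Strictly between Yara and Gita are those in both lists: Udo, Finn — 2 elements.

2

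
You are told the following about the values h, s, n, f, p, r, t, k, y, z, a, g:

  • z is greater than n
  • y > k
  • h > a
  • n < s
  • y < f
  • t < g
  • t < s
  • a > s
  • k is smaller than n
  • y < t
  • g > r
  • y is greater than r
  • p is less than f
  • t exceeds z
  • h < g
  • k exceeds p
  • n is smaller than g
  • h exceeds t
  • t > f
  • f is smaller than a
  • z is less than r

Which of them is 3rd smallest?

n

Piecing the relations together gives one ordering: p < k < n < z < r < y < f < t < s < a < h < g.
Counting 3 from the smallest end gives n.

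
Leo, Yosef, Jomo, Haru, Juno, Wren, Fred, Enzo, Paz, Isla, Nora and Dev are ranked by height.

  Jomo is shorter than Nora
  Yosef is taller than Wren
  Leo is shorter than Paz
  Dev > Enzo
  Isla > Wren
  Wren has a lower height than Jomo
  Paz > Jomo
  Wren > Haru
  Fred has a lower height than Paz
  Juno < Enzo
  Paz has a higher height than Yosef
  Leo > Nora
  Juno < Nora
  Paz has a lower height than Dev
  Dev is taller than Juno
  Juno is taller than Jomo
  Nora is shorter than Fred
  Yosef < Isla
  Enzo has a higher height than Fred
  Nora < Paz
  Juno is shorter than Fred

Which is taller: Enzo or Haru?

Enzo

Following the relations from Haru: Haru < Wren < Jomo < Juno < Nora < Fred < Enzo.
So Haru < Enzo; Enzo is the taller of the two.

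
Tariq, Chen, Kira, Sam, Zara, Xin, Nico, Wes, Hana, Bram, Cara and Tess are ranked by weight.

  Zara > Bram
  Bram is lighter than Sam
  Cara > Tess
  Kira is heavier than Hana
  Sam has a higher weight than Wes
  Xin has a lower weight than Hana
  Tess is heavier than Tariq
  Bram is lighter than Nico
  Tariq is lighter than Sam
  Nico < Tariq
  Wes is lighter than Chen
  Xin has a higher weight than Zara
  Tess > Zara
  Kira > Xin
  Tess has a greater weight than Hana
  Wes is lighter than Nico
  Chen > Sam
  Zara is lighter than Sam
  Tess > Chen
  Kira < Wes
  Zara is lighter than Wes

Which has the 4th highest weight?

Piecing the relations together gives one ordering: Bram < Zara < Xin < Hana < Kira < Wes < Nico < Tariq < Sam < Chen < Tess < Cara.
Counting 4 from the largest end gives Sam.

Sam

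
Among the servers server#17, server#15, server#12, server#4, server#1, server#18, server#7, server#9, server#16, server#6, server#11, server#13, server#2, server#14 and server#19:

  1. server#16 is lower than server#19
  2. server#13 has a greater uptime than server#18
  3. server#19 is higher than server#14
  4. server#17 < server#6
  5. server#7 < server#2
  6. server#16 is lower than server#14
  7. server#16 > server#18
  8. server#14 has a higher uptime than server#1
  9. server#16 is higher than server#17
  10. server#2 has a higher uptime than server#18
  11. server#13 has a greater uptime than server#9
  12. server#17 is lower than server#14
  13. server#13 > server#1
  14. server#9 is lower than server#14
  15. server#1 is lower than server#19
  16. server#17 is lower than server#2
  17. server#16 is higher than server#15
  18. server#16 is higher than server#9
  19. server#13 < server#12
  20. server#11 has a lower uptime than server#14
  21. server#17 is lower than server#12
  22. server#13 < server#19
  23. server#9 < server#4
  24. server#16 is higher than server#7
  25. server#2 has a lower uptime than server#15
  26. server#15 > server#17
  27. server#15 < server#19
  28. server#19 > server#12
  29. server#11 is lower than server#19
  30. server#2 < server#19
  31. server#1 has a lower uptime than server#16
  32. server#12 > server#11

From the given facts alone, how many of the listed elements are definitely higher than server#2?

4

Directly above server#2: server#15, server#19.
One step further: server#16 (3 so far).
One step further: server#14 (4 so far).
Nothing else is reachable above server#2; 4 in all.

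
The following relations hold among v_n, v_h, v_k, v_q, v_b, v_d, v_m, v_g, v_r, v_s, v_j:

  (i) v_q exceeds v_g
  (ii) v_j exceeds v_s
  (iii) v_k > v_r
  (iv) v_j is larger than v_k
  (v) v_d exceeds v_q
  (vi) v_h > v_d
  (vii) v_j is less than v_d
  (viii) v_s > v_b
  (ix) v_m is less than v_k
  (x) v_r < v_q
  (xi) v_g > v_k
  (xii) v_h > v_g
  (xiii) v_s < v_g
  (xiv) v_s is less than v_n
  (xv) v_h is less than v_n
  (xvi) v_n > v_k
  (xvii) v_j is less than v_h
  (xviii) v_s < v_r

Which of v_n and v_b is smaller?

v_b

Chaining the given relations: v_b < v_s < v_r < v_k < v_g < v_q < v_d < v_h < v_n.
So v_b < v_n; v_b is the smaller of the two.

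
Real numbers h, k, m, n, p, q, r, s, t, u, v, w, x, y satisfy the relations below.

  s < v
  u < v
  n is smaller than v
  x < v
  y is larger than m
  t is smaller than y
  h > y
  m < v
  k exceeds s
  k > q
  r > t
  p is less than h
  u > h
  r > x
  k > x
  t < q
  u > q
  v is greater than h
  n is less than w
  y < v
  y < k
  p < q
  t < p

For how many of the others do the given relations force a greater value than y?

4

The elements the relations force above y are h, u, v, k — no chain reaches any other.
That is 4.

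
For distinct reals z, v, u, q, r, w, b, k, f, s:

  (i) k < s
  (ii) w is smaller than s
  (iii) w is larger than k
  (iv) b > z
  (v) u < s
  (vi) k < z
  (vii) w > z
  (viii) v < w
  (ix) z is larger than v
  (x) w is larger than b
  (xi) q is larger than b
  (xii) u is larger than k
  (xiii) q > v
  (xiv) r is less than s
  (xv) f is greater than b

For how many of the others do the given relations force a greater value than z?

5

Directly above z: b, w.
One step further: q, f, s (5 so far).
No other element is forced above z by the given relations, so the count is 5.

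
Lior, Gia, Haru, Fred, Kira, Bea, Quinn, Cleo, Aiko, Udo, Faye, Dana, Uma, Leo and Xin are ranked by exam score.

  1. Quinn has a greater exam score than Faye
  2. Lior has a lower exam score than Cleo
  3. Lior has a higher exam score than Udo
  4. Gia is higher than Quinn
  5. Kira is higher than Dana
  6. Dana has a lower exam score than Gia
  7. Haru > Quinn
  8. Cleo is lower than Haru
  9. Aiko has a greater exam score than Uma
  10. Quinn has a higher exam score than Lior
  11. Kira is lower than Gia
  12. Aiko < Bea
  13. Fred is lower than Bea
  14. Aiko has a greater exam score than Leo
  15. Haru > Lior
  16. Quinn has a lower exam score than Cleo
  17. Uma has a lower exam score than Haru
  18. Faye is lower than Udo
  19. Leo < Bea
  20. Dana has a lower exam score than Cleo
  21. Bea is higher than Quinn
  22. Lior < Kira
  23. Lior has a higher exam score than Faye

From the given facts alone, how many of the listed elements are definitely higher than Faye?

The elements the relations force above Faye are Udo, Lior, Quinn, Cleo, Bea, Haru, Kira, Gia — no chain reaches any other.
That is 8.

8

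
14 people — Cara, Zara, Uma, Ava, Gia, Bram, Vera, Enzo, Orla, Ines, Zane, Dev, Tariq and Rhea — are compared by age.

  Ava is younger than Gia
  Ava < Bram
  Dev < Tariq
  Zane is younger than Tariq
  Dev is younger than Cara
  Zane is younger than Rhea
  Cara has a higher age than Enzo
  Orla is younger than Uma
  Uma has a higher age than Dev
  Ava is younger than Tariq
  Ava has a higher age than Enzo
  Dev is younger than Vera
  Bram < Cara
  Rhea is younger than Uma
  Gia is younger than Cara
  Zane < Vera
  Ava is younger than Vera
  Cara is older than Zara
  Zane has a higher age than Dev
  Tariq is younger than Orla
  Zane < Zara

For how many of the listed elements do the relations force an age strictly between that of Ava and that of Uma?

2

The relations place Ava below Uma. An element lies strictly between them when it is forced above Ava and also forced below Uma.
Above Ava: {Tariq, Gia, Orla, Bram, Cara, Vera}. Below Uma: {Enzo, Dev, Zane, Tariq, Orla, Rhea}.
Intersection: {Tariq, Orla} — 2.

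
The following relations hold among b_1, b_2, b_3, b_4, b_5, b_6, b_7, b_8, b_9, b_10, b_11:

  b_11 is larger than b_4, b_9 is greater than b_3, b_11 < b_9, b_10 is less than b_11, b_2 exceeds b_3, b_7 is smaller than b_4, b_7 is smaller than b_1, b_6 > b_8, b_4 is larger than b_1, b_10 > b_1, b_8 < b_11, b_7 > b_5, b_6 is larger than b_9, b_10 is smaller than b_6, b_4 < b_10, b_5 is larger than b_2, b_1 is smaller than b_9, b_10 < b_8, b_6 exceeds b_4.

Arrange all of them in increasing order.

b_3 < b_2 < b_5 < b_7 < b_1 < b_4 < b_10 < b_8 < b_11 < b_9 < b_6

The consecutive links are each given: b_3 < b_2; b_2 < b_5; b_5 < b_7; b_7 < b_1; b_1 < b_4; b_4 < b_10; b_10 < b_8; b_8 < b_11; b_11 < b_9; b_9 < b_6.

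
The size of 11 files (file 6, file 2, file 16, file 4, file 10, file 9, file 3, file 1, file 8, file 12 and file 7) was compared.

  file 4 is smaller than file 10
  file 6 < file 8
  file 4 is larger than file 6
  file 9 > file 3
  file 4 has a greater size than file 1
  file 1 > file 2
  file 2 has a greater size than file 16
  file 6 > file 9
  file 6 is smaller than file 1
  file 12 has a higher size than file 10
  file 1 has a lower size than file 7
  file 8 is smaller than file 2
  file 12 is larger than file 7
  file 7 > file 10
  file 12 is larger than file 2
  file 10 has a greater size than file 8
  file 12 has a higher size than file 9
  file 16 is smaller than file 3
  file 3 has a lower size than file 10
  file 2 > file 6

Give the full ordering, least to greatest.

file 16 < file 3 < file 9 < file 6 < file 8 < file 2 < file 1 < file 4 < file 10 < file 7 < file 12

Each adjacent pair is fixed by a given relation: file 16 < file 3; file 3 < file 9; file 9 < file 6; file 6 < file 8; file 8 < file 2; file 2 < file 1; file 1 < file 4; file 4 < file 10; file 10 < file 7; file 7 < file 12. Chaining them end to end gives the full order.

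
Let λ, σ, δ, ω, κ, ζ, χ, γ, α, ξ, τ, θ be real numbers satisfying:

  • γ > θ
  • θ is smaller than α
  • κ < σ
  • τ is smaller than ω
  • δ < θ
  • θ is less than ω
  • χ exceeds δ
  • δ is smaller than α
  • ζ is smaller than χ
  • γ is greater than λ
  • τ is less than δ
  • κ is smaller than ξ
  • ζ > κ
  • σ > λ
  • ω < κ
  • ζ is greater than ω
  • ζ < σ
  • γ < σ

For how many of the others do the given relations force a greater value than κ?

Directly above κ: ζ, ξ, σ.
One step further: χ (4 so far).
No other element is forced above κ by the given relations, so the count is 4.

4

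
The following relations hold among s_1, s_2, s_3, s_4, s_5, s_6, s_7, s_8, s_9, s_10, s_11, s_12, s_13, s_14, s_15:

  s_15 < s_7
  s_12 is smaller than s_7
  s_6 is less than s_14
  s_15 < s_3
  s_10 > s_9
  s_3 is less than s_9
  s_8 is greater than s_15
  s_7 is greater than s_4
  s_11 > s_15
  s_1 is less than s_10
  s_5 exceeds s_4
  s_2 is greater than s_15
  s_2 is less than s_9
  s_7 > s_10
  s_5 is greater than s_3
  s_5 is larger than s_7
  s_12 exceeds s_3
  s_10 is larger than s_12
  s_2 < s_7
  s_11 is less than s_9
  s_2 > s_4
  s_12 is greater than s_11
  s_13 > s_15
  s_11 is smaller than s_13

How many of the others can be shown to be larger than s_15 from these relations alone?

10

From s_15 the given relations immediately reach s_11, s_13, s_3, s_2, s_7, s_8.
From those, s_12, s_9, s_5 — 9 in total.
From those, s_10 — 10 in total.
No other element is forced above s_15 by the given relations, so the count is 10.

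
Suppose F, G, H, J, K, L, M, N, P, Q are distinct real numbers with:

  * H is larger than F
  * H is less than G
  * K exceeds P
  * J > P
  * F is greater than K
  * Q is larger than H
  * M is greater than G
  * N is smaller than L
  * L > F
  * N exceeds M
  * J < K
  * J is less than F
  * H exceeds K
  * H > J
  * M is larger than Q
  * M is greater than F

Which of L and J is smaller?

J < K and K < F give J < F.
Then F < H extends the chain to H.
With H < Q: J < K < F < H < Q.
Then Q < M extends the chain to M.
Then M < N extends the chain to N.
With N < L: J < K < F < H < Q < M < N < L.
So J < L; J is the smaller of the two.

J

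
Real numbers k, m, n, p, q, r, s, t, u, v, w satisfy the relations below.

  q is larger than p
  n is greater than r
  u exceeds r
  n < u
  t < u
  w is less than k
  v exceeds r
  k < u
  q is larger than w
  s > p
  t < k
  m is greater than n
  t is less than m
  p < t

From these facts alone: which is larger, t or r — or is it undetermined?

undetermined

Following every chain through r: above r we get v, n, m, u.
t is not reached, and no chain runs the other way from t to r.
So the given relations leave the order of r and t undetermined.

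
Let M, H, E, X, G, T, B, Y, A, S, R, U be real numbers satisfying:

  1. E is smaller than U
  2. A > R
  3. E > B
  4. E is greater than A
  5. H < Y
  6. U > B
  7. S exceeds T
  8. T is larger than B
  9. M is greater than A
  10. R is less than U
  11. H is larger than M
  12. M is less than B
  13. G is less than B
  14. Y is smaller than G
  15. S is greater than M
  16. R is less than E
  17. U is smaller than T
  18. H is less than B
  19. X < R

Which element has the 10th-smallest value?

U

Chaining the given pairs: X < R < A < M < H < Y < G < B < E < U < T < S.
The 10th smallest is U.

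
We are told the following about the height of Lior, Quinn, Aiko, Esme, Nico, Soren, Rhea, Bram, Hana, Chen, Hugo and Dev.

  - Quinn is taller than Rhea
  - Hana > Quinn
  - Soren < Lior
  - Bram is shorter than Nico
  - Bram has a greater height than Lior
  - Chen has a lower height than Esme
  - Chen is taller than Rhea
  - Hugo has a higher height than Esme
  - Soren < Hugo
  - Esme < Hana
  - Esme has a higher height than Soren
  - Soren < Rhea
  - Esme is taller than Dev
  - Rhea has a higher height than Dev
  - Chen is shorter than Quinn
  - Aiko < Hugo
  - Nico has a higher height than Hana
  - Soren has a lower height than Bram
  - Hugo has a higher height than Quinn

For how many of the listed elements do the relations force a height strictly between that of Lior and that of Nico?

1

Chaining upward from Lior reaches: Bram.
Chaining downward from Nico reaches: Soren, Dev, Rhea, Bram, Chen, Esme, Quinn, Hana.
Strictly between Lior and Nico are those in both lists: Bram — 1 element.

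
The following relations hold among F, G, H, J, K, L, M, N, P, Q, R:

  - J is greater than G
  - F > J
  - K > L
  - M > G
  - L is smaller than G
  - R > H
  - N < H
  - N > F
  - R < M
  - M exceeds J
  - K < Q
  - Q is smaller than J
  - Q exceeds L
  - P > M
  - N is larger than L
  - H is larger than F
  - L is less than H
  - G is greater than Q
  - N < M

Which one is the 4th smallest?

G

The consecutive relations fix a unique order: L < K < Q < G < J < F < N < H < R < M < P.
The 4th smallest is G.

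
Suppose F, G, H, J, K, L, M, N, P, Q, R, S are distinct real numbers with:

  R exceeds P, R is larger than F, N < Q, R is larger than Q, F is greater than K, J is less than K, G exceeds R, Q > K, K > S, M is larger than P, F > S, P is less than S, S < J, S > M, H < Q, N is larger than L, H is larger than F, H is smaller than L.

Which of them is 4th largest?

The consecutive relations fix a unique order: P < M < S < J < K < F < H < L < N < Q < R < G.
Counting 4 from the largest end gives N.

N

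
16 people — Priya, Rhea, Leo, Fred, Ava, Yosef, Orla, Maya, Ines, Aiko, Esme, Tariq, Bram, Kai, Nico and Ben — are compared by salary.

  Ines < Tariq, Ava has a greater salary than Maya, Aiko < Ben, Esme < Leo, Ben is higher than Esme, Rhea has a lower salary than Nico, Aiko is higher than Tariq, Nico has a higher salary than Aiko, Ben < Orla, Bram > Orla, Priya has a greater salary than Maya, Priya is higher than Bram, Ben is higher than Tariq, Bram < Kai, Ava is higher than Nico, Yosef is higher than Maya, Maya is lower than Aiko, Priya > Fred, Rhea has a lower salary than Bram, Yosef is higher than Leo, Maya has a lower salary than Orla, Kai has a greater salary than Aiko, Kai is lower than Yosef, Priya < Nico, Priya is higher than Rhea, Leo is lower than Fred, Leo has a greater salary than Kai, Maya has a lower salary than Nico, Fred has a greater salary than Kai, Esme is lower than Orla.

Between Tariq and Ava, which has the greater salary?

Ava

Tariq < Ben and Ben < Orla give Tariq < Orla.
With Orla < Bram: Tariq < Ben < Orla < Bram.
With Bram < Kai: Tariq < Ben < Orla < Bram < Kai.
Then Kai < Leo extends the chain to Leo.
With Leo < Fred: Tariq < Ben < Orla < Bram < Kai < Leo < Fred.
Then Fred < Priya extends the chain to Priya.
With Priya < Nico: Tariq < Ben < Orla < Bram < Kai < Leo < Fred < Priya < Nico.
Then Nico < Ava extends the chain to Ava.
So Tariq < Ava; Ava is the higher of the two.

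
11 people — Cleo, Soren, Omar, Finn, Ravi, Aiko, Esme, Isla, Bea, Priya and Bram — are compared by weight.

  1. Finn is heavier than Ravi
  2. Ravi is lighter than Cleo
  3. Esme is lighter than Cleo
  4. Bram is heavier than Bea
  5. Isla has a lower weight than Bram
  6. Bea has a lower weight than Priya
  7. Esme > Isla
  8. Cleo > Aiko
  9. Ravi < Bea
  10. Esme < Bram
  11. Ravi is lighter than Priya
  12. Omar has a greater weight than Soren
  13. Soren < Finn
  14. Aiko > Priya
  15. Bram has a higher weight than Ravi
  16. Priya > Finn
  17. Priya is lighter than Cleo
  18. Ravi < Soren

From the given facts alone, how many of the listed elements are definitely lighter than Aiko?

The elements the relations force below Aiko are Ravi, Soren, Finn, Bea, Priya — no chain reaches any other.
That is 5.

5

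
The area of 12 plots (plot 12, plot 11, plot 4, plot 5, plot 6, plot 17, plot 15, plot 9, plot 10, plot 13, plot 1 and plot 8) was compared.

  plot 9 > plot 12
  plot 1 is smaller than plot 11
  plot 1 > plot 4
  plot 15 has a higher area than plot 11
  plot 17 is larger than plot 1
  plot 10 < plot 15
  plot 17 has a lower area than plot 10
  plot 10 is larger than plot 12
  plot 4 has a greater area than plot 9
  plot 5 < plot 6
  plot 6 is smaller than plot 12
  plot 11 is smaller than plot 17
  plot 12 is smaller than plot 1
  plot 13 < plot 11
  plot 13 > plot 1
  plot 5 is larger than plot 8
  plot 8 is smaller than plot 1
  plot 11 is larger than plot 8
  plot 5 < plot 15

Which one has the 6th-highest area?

Piecing the relations together gives one ordering: plot 8 < plot 5 < plot 6 < plot 12 < plot 9 < plot 4 < plot 1 < plot 13 < plot 11 < plot 17 < plot 10 < plot 15.
Counting 6 from the largest end gives plot 1.

plot 1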